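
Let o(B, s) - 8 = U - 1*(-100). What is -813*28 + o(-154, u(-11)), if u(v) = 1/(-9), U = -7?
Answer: -22663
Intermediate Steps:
u(v) = -1/9 (u(v) = 1*(-1/9) = -1/9)
o(B, s) = 101 (o(B, s) = 8 + (-7 - 1*(-100)) = 8 + (-7 + 100) = 8 + 93 = 101)
-813*28 + o(-154, u(-11)) = -813*28 + 101 = -22764 + 101 = -22663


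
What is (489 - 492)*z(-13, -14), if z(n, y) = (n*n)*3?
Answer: -1521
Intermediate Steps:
z(n, y) = 3*n² (z(n, y) = n²*3 = 3*n²)
(489 - 492)*z(-13, -14) = (489 - 492)*(3*(-13)²) = -9*169 = -3*507 = -1521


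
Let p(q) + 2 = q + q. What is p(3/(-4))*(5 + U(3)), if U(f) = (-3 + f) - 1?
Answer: -14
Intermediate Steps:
U(f) = -4 + f
p(q) = -2 + 2*q (p(q) = -2 + (q + q) = -2 + 2*q)
p(3/(-4))*(5 + U(3)) = (-2 + 2*(3/(-4)))*(5 + (-4 + 3)) = (-2 + 2*(3*(-¼)))*(5 - 1) = (-2 + 2*(-¾))*4 = (-2 - 3/2)*4 = -7/2*4 = -14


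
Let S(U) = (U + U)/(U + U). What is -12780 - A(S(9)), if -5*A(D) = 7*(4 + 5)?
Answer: -63837/5 ≈ -12767.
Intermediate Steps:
S(U) = 1 (S(U) = (2*U)/((2*U)) = (2*U)*(1/(2*U)) = 1)
A(D) = -63/5 (A(D) = -7*(4 + 5)/5 = -7*9/5 = -1/5*63 = -63/5)
-12780 - A(S(9)) = -12780 - 1*(-63/5) = -12780 + 63/5 = -63837/5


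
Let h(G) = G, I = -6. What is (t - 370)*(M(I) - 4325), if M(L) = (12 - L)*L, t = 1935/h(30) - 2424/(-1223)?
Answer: 3291081365/2446 ≈ 1.3455e+6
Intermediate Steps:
t = 162615/2446 (t = 1935/30 - 2424/(-1223) = 1935*(1/30) - 2424*(-1/1223) = 129/2 + 2424/1223 = 162615/2446 ≈ 66.482)
M(L) = L*(12 - L)
(t - 370)*(M(I) - 4325) = (162615/2446 - 370)*(-6*(12 - 1*(-6)) - 4325) = -742405*(-6*(12 + 6) - 4325)/2446 = -742405*(-6*18 - 4325)/2446 = -742405*(-108 - 4325)/2446 = -742405/2446*(-4433) = 3291081365/2446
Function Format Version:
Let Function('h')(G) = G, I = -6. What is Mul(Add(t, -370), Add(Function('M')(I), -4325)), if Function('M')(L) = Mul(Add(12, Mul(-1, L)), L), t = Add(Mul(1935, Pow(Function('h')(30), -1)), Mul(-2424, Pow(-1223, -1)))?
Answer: Rational(3291081365, 2446) ≈ 1.3455e+6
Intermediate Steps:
t = Rational(162615, 2446) (t = Add(Mul(1935, Pow(30, -1)), Mul(-2424, Pow(-1223, -1))) = Add(Mul(1935, Rational(1, 30)), Mul(-2424, Rational(-1, 1223))) = Add(Rational(129, 2), Rational(2424, 1223)) = Rational(162615, 2446) ≈ 66.482)
Function('M')(L) = Mul(L, Add(12, Mul(-1, L)))
Mul(Add(t, -370), Add(Function('M')(I), -4325)) = Mul(Add(Rational(162615, 2446), -370), Add(Mul(-6, Add(12, Mul(-1, -6))), -4325)) = Mul(Rational(-742405, 2446), Add(Mul(-6, Add(12, 6)), -4325)) = Mul(Rational(-742405, 2446), Add(Mul(-6, 18), -4325)) = Mul(Rational(-742405, 2446), Add(-108, -4325)) = Mul(Rational(-742405, 2446), -4433) = Rational(3291081365, 2446)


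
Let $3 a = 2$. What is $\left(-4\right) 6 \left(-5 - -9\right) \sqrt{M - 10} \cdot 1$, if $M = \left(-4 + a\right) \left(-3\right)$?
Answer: $0$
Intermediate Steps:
$a = \frac{2}{3}$ ($a = \frac{1}{3} \cdot 2 = \frac{2}{3} \approx 0.66667$)
$M = 10$ ($M = \left(-4 + \frac{2}{3}\right) \left(-3\right) = \left(- \frac{10}{3}\right) \left(-3\right) = 10$)
$\left(-4\right) 6 \left(-5 - -9\right) \sqrt{M - 10} \cdot 1 = \left(-4\right) 6 \left(-5 - -9\right) \sqrt{10 - 10} \cdot 1 = - 24 \left(-5 + 9\right) \sqrt{0} \cdot 1 = \left(-24\right) 4 \cdot 0 \cdot 1 = \left(-96\right) 0 \cdot 1 = 0 \cdot 1 = 0$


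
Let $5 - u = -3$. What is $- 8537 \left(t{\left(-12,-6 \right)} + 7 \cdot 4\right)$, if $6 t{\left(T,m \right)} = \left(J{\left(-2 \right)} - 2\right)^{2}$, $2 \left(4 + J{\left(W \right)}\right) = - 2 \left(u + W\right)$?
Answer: $-443924$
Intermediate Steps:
$u = 8$ ($u = 5 - -3 = 5 + 3 = 8$)
$J{\left(W \right)} = -12 - W$ ($J{\left(W \right)} = -4 + \frac{\left(-2\right) \left(8 + W\right)}{2} = -4 + \frac{-16 - 2 W}{2} = -4 - \left(8 + W\right) = -12 - W$)
$t{\left(T,m \right)} = 24$ ($t{\left(T,m \right)} = \frac{\left(\left(-12 - -2\right) - 2\right)^{2}}{6} = \frac{\left(\left(-12 + 2\right) - 2\right)^{2}}{6} = \frac{\left(-10 - 2\right)^{2}}{6} = \frac{\left(-12\right)^{2}}{6} = \frac{1}{6} \cdot 144 = 24$)
$- 8537 \left(t{\left(-12,-6 \right)} + 7 \cdot 4\right) = - 8537 \left(24 + 7 \cdot 4\right) = - 8537 \left(24 + 28\right) = \left(-8537\right) 52 = -443924$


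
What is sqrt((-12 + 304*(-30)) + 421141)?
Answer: sqrt(412009) ≈ 641.88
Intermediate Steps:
sqrt((-12 + 304*(-30)) + 421141) = sqrt((-12 - 9120) + 421141) = sqrt(-9132 + 421141) = sqrt(412009)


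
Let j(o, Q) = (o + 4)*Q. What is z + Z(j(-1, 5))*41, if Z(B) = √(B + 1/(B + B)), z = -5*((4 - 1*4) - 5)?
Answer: 25 + 41*√13530/30 ≈ 183.97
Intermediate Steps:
j(o, Q) = Q*(4 + o) (j(o, Q) = (4 + o)*Q = Q*(4 + o))
z = 25 (z = -5*((4 - 4) - 5) = -5*(0 - 5) = -5*(-5) = 25)
Z(B) = √(B + 1/(2*B))
z + Z(j(-1, 5))*41 = 25 + (√(2/((5*(4 - 1))) + 4*(5*(4 - 1)))/2)*41 = 25 + (√(2/((5*3)) + 4*(5*3))/2)*41 = 25 + (√(2/15 + 4*15)/2)*41 = 25 + (√(2*(1/15) + 60)/2)*41 = 25 + (√(2/15 + 60)/2)*41 = 25 + (√(902/15)/2)*41 = 25 + ((√13530/15)/2)*41 = 25 + (√13530/30)*41 = 25 + 41*√13530/30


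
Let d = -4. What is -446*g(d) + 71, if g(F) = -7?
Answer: 3193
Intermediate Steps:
-446*g(d) + 71 = -446*(-7) + 71 = 3122 + 71 = 3193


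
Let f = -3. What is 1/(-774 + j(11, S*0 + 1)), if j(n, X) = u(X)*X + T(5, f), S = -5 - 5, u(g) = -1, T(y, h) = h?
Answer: -1/778 ≈ -0.0012853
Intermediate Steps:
S = -10
j(n, X) = -3 - X (j(n, X) = -X - 3 = -3 - X)
1/(-774 + j(11, S*0 + 1)) = 1/(-774 + (-3 - (-10*0 + 1))) = 1/(-774 + (-3 - (0 + 1))) = 1/(-774 + (-3 - 1*1)) = 1/(-774 + (-3 - 1)) = 1/(-774 - 4) = 1/(-778) = -1/778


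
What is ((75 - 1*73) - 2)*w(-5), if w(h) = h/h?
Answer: 0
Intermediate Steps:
w(h) = 1
((75 - 1*73) - 2)*w(-5) = ((75 - 1*73) - 2)*1 = ((75 - 73) - 2)*1 = (2 - 2)*1 = 0*1 = 0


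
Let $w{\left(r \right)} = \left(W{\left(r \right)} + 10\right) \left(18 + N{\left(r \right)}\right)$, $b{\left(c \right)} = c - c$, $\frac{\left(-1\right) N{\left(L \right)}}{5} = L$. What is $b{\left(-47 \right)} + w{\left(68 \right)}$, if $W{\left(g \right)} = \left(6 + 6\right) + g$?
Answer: $-28980$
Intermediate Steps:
$N{\left(L \right)} = - 5 L$
$W{\left(g \right)} = 12 + g$
$b{\left(c \right)} = 0$
$w{\left(r \right)} = \left(18 - 5 r\right) \left(22 + r\right)$ ($w{\left(r \right)} = \left(\left(12 + r\right) + 10\right) \left(18 - 5 r\right) = \left(22 + r\right) \left(18 - 5 r\right) = \left(18 - 5 r\right) \left(22 + r\right)$)
$b{\left(-47 \right)} + w{\left(68 \right)} = 0 - \left(5860 + 23120\right) = 0 - 28980 = -28980$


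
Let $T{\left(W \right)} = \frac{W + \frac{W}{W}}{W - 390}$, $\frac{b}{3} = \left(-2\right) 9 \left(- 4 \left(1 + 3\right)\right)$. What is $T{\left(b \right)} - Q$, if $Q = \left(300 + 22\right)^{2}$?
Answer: $- \frac{49145351}{474} \approx -1.0368 \cdot 10^{5}$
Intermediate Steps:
$b = 864$ ($b = 3 \left(-2\right) 9 \left(- 4 \left(1 + 3\right)\right) = 3 \left(- 18 \left(\left(-4\right) 4\right)\right) = 3 \left(\left(-18\right) \left(-16\right)\right) = 3 \cdot 288 = 864$)
$Q = 103684$ ($Q = 322^{2} = 103684$)
$T{\left(W \right)} = \frac{1 + W}{-390 + W}$ ($T{\left(W \right)} = \frac{W + 1}{-390 + W} = \frac{1 + W}{-390 + W}$)
$T{\left(b \right)} - Q = \frac{1 + 864}{-390 + 864} - 103684 = \frac{1}{474} \cdot 865 - 103684 = \frac{865}{474} - 103684 = - \frac{49145351}{474}$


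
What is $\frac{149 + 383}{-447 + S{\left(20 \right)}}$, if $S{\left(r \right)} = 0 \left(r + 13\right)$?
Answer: $- \frac{532}{447} \approx -1.1902$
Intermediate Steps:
$S{\left(r \right)} = 0$ ($S{\left(r \right)} = 0 \left(13 + r\right) = 0$)
$\frac{149 + 383}{-447 + S{\left(20 \right)}} = \frac{149 + 383}{-447 + 0} = \frac{532}{-447} = 532 \left(- \frac{1}{447}\right) = - \frac{532}{447}$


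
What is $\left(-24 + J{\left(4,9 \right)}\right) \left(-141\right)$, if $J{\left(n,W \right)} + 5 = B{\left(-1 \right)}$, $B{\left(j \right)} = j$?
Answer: $4230$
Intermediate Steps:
$J{\left(n,W \right)} = -6$ ($J{\left(n,W \right)} = -5 - 1 = -6$)
$\left(-24 + J{\left(4,9 \right)}\right) \left(-141\right) = \left(-24 - 6\right) \left(-141\right) = \left(-30\right) \left(-141\right) = 4230$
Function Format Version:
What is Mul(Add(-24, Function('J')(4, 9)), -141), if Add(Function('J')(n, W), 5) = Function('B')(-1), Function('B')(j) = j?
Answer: 4230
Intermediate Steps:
Function('J')(n, W) = -6 (Function('J')(n, W) = Add(-5, -1) = -6)
Mul(Add(-24, Function('J')(4, 9)), -141) = Mul(Add(-24, -6), -141) = Mul(-30, -141) = 4230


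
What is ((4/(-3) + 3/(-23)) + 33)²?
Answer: 4734976/4761 ≈ 994.53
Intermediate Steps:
((4/(-3) + 3/(-23)) + 33)² = ((4*(-⅓) + 3*(-1/23)) + 33)² = ((-4/3 - 3/23) + 33)² = (-101/69 + 33)² = (2176/69)² = 4734976/4761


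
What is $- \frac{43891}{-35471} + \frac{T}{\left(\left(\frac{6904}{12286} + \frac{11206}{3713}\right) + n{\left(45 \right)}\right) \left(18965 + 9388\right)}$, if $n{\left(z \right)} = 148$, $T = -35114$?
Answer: $\frac{2137050046557273886}{1738560383611286079} \approx 1.2292$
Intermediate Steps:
$- \frac{43891}{-35471} + \frac{T}{\left(\left(\frac{6904}{12286} + \frac{11206}{3713}\right) + n{\left(45 \right)}\right) \left(18965 + 9388\right)} = - \frac{43891}{-35471} - \frac{35114}{\left(\left(\frac{6904}{12286} + \frac{11206}{3713}\right) + 148\right) \left(18965 + 9388\right)} = \left(-43891\right) \left(- \frac{1}{35471}\right) - \frac{35114}{\left(\left(6904 \cdot \frac{1}{12286} + 11206 \cdot \frac{1}{3713}\right) + 148\right) 28353} = \frac{43891}{35471} - \frac{35114}{\left(\left(\frac{3452}{6143} + \frac{11206}{3713}\right) + 148\right) 28353} = \frac{43891}{35471} - \frac{35114}{\left(\frac{81655734}{22808959} + 148\right) 28353} = \frac{43891}{35471} - \frac{35114}{\frac{3457381666}{22808959} \cdot 28353} = \frac{43891}{35471} - \frac{35114}{\frac{98027142376098}{22808959}} = \frac{43891}{35471} - \frac{400456893163}{49013571188049} = \frac{2137050046557273886}{1738560383611286079}$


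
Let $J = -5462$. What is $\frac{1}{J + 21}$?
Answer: $- \frac{1}{5441} \approx -0.00018379$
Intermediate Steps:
$\frac{1}{J + 21} = \frac{1}{-5462 + 21} = \frac{1}{-5441} = - \frac{1}{5441}$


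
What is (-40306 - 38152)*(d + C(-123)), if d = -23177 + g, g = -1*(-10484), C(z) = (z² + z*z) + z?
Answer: -1368464436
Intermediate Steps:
C(z) = z + 2*z² (C(z) = (z² + z²) + z = 2*z² + z = z + 2*z²)
g = 10484
d = -12693 (d = -23177 + 10484 = -12693)
(-40306 - 38152)*(d + C(-123)) = (-40306 - 38152)*(-12693 - 123*(1 + 2*(-123))) = -78458*(-12693 - 123*(1 - 246)) = -78458*(-12693 - 123*(-245)) = -78458*(-12693 + 30135) = -78458*17442 = -1368464436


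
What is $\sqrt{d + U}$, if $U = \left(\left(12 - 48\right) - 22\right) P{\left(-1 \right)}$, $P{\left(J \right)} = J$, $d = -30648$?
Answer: $i \sqrt{30590} \approx 174.9 i$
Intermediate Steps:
$U = 58$ ($U = \left(\left(12 - 48\right) - 22\right) \left(-1\right) = \left(-36 - 22\right) \left(-1\right) = \left(-58\right) \left(-1\right) = 58$)
$\sqrt{d + U} = \sqrt{-30648 + 58} = \sqrt{-30590} = i \sqrt{30590}$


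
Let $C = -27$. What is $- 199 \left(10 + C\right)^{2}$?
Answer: $-57511$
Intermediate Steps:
$- 199 \left(10 + C\right)^{2} = - 199 \left(10 - 27\right)^{2} = - 199 \left(-17\right)^{2} = - 199 \cdot 289 = \left(-1\right) 57511 = -57511$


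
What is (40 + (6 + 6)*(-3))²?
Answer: 16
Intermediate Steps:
(40 + (6 + 6)*(-3))² = (40 + 12*(-3))² = (40 - 36)² = 4² = 16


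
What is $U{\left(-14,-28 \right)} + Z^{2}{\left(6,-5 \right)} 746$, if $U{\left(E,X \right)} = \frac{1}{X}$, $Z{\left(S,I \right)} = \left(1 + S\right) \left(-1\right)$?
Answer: $\frac{1023511}{28} \approx 36554.0$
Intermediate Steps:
$Z{\left(S,I \right)} = -1 - S$
$U{\left(-14,-28 \right)} + Z^{2}{\left(6,-5 \right)} 746 = \frac{1}{-28} + \left(-1 - 6\right)^{2} \cdot 746 = - \frac{1}{28} + \left(-1 - 6\right)^{2} \cdot 746 = - \frac{1}{28} + \left(-7\right)^{2} \cdot 746 = - \frac{1}{28} + 49 \cdot 746 = - \frac{1}{28} + 36554 = \frac{1023511}{28}$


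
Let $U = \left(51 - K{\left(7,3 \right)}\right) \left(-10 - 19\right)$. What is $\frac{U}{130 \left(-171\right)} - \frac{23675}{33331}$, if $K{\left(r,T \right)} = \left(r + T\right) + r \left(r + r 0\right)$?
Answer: $- \frac{267014021}{370474065} \approx -0.72074$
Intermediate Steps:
$K{\left(r,T \right)} = T + r + r^{2}$ ($K{\left(r,T \right)} = \left(T + r\right) + r \left(r + 0\right) = \left(T + r\right) + r r = \left(T + r\right) + r^{2} = T + r + r^{2}$)
$U = 232$ ($U = \left(51 - \left(3 + 7 + 7^{2}\right)\right) \left(-10 - 19\right) = \left(51 - \left(3 + 7 + 49\right)\right) \left(-29\right) = \left(51 - 59\right) \left(-29\right) = \left(-8\right) \left(-29\right) = 232$)
$\frac{U}{130 \left(-171\right)} - \frac{23675}{33331} = \frac{232}{130 \left(-171\right)} - \frac{23675}{33331} = \frac{232}{-22230} - \frac{23675}{33331} = 232 \left(- \frac{1}{22230}\right) - \frac{23675}{33331} = - \frac{116}{11115} - \frac{23675}{33331} = - \frac{267014021}{370474065}$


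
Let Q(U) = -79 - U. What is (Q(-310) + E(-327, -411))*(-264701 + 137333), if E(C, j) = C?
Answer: 12227328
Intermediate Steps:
(Q(-310) + E(-327, -411))*(-264701 + 137333) = ((-79 - 1*(-310)) - 327)*(-264701 + 137333) = ((-79 + 310) - 327)*(-127368) = (231 - 327)*(-127368) = -96*(-127368) = 12227328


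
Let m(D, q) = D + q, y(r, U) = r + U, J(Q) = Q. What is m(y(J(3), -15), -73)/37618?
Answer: -85/37618 ≈ -0.0022596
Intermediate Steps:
y(r, U) = U + r
m(y(J(3), -15), -73)/37618 = ((-15 + 3) - 73)/37618 = (-12 - 73)*(1/37618) = -85*1/37618 = -85/37618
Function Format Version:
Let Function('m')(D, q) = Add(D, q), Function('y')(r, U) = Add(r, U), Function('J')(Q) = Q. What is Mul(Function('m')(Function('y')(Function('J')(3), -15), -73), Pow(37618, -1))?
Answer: Rational(-85, 37618) ≈ -0.0022596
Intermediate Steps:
Function('y')(r, U) = Add(U, r)
Mul(Function('m')(Function('y')(Function('J')(3), -15), -73), Pow(37618, -1)) = Mul(Add(Add(-15, 3), -73), Pow(37618, -1)) = Mul(Add(-12, -73), Rational(1, 37618)) = Mul(-85, Rational(1, 37618)) = Rational(-85, 37618)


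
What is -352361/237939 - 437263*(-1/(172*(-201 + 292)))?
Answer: 7578982045/286478556 ≈ 26.456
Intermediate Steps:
-352361/237939 - 437263*(-1/(172*(-201 + 292))) = -352361*1/237939 - 437263/((-172*91)) = -352361/237939 - 437263/(-15652) = -352361/237939 - 437263*(-1/15652) = -352361/237939 + 437263/15652 = 7578982045/286478556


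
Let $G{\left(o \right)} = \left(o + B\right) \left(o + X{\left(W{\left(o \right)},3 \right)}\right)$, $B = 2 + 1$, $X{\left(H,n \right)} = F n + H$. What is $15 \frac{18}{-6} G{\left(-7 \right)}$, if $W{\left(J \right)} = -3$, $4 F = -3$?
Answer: $-2205$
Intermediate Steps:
$F = - \frac{3}{4}$ ($F = \frac{1}{4} \left(-3\right) = - \frac{3}{4} \approx -0.75$)
$X{\left(H,n \right)} = H - \frac{3 n}{4}$ ($X{\left(H,n \right)} = - \frac{3 n}{4} + H = H - \frac{3 n}{4}$)
$B = 3$
$G{\left(o \right)} = \left(3 + o\right) \left(- \frac{21}{4} + o\right)$ ($G{\left(o \right)} = \left(o + 3\right) \left(o - \frac{21}{4}\right) = \left(3 + o\right) \left(o - \frac{21}{4}\right) = \left(3 + o\right) \left(- \frac{21}{4} + o\right)$)
$15 \frac{18}{-6} G{\left(-7 \right)} = 15 \frac{18}{-6} \left(- \frac{63}{4} + \left(-7\right)^{2} - - \frac{63}{4}\right) = 15 \cdot 18 \left(- \frac{1}{6}\right) \left(- \frac{63}{4} + 49 + \frac{63}{4}\right) = 15 \left(-3\right) 49 = \left(-45\right) 49 = -2205$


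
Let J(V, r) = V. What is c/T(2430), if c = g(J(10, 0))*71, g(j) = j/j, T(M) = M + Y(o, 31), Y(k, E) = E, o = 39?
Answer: 71/2461 ≈ 0.028850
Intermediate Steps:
T(M) = 31 + M (T(M) = M + 31 = 31 + M)
g(j) = 1
c = 71 (c = 1*71 = 71)
c/T(2430) = 71/(31 + 2430) = 71/2461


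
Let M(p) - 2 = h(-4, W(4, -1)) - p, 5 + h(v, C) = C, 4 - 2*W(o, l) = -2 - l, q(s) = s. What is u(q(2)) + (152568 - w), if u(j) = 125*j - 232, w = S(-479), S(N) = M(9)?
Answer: 305191/2 ≈ 1.5260e+5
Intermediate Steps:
W(o, l) = 3 + l/2 (W(o, l) = 2 - (-2 - l)/2 = 2 + (1 + l/2) = 3 + l/2)
h(v, C) = -5 + C
M(p) = -½ - p (M(p) = 2 + ((-5 + (3 + (½)*(-1))) - p) = 2 + ((-5 + (3 - ½)) - p) = 2 + ((-5 + 5/2) - p) = 2 + (-5/2 - p) = -½ - p)
S(N) = -19/2 (S(N) = -½ - 1*9 = -½ - 9 = -19/2)
w = -19/2 ≈ -9.5000
u(j) = -232 + 125*j
u(q(2)) + (152568 - w) = (-232 + 125*2) + (152568 - 1*(-19/2)) = (-232 + 250) + (152568 + 19/2) = 18 + 305155/2 = 305191/2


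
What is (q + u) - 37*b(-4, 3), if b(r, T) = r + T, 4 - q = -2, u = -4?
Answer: 39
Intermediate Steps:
q = 6 (q = 4 - 1*(-2) = 4 + 2 = 6)
b(r, T) = T + r
(q + u) - 37*b(-4, 3) = (6 - 4) - 37*(3 - 4) = 2 - 37*(-1) = 2 + 37 = 39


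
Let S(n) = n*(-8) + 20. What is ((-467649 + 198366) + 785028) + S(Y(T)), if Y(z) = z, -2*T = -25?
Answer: 515665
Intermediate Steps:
T = 25/2 (T = -½*(-25) = 25/2 ≈ 12.500)
S(n) = 20 - 8*n (S(n) = -8*n + 20 = 20 - 8*n)
((-467649 + 198366) + 785028) + S(Y(T)) = ((-467649 + 198366) + 785028) + (20 - 8*25/2) = (-269283 + 785028) + (20 - 100) = 515745 - 80 = 515665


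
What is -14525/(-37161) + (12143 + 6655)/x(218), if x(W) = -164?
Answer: -348085189/3047202 ≈ -114.23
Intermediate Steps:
-14525/(-37161) + (12143 + 6655)/x(218) = -14525/(-37161) + (12143 + 6655)/(-164) = -14525*(-1/37161) + 18798*(-1/164) = 14525/37161 - 9399/82 = -348085189/3047202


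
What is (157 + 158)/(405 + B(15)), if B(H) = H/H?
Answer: 45/58 ≈ 0.77586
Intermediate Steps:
B(H) = 1
(157 + 158)/(405 + B(15)) = (157 + 158)/(405 + 1) = 315/406 = 315*(1/406) = 45/58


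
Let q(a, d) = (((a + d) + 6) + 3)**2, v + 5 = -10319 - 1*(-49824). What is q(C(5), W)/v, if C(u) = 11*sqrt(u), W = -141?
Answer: 18029/39500 - 726*sqrt(5)/9875 ≈ 0.29204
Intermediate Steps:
v = 39500 (v = -5 + (-10319 - 1*(-49824)) = -5 + (-10319 + 49824) = -5 + 39505 = 39500)
q(a, d) = (9 + a + d)**2 (q(a, d) = ((6 + a + d) + 3)**2 = (9 + a + d)**2)
q(C(5), W)/v = (9 + 11*sqrt(5) - 141)**2/39500 = (-132 + 11*sqrt(5))**2*(1/39500) = (-132 + 11*sqrt(5))**2/39500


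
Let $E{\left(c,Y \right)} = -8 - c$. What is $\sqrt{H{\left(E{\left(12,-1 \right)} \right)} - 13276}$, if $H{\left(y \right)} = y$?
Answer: $4 i \sqrt{831} \approx 115.31 i$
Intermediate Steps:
$\sqrt{H{\left(E{\left(12,-1 \right)} \right)} - 13276} = \sqrt{\left(-8 - 12\right) - 13276} = \sqrt{-20 - 13276} = \sqrt{-13296} = 4 i \sqrt{831}$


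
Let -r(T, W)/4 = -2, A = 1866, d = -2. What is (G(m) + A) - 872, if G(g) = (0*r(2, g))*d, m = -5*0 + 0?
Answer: 994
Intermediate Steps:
r(T, W) = 8 (r(T, W) = -4*(-2) = 8)
m = 0 (m = 0 + 0 = 0)
G(g) = 0 (G(g) = (0*8)*(-2) = 0*(-2) = 0)
(G(m) + A) - 872 = (0 + 1866) - 872 = 1866 - 872 = 994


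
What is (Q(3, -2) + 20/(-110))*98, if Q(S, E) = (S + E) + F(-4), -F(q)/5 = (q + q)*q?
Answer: -171598/11 ≈ -15600.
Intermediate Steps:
F(q) = -10*q**2 (F(q) = -5*(q + q)*q = -5*2*q*q = -10*q**2)
Q(S, E) = -160 + E + S (Q(S, E) = (S + E) - 10*(-4)**2 = (E + S) - 10*16 = (E + S) - 160 = -160 + E + S)
(Q(3, -2) + 20/(-110))*98 = ((-160 - 2 + 3) + 20/(-110))*98 = (-159 + 20*(-1/110))*98 = (-159 - 2/11)*98 = -1751/11*98 = -171598/11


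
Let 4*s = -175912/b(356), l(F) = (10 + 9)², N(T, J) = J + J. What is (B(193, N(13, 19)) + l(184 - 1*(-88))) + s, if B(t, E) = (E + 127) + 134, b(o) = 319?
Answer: 15142/29 ≈ 522.14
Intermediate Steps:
N(T, J) = 2*J
l(F) = 361 (l(F) = 19² = 361)
B(t, E) = 261 + E (B(t, E) = (127 + E) + 134 = 261 + E)
s = -3998/29 (s = (-175912/319)/4 = (-175912*1/319)/4 = (¼)*(-15992/29) = -3998/29 ≈ -137.86)
(B(193, N(13, 19)) + l(184 - 1*(-88))) + s = ((261 + 2*19) + 361) - 3998/29 = ((261 + 38) + 361) - 3998/29 = (299 + 361) - 3998/29 = 660 - 3998/29 = 15142/29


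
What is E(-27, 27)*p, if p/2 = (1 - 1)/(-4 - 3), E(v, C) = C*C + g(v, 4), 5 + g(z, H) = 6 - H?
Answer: 0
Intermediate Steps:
g(z, H) = 1 - H (g(z, H) = -5 + (6 - H) = 1 - H)
E(v, C) = -3 + C² (E(v, C) = C*C + (1 - 1*4) = C² + (1 - 4) = C² - 3 = -3 + C²)
p = 0 (p = 2*((1 - 1)/(-4 - 3)) = 2*(0/(-7)) = 2*(0*(-⅐)) = 2*0 = 0)
E(-27, 27)*p = (-3 + 27²)*0 = (-3 + 729)*0 = 726*0 = 0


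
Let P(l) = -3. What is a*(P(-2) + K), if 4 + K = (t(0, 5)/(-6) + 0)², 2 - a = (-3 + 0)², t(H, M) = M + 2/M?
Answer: 4333/100 ≈ 43.330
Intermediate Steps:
a = -7 (a = 2 - (-3 + 0)² = 2 - 1*(-3)² = 2 - 1*9 = 2 - 9 = -7)
K = -319/100 (K = -4 + ((5 + 2/5)/(-6) + 0)² = -4 + ((5 + 2*(⅕))*(-⅙) + 0)² = -4 + ((5 + ⅖)*(-⅙) + 0)² = -4 + ((27/5)*(-⅙) + 0)² = -4 + (-9/10 + 0)² = -4 + (-9/10)² = -4 + 81/100 = -319/100 ≈ -3.1900)
a*(P(-2) + K) = -7*(-3 - 319/100) = -7*(-619/100) = 4333/100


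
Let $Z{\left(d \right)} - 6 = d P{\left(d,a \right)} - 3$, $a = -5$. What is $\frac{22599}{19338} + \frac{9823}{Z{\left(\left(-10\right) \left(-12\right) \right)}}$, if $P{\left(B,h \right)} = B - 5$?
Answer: $\frac{167297057}{88974138} \approx 1.8803$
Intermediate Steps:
$P{\left(B,h \right)} = -5 + B$
$Z{\left(d \right)} = 3 + d \left(-5 + d\right)$ ($Z{\left(d \right)} = 6 + \left(d \left(-5 + d\right) - 3\right) = 6 + \left(-3 + d \left(-5 + d\right)\right) = 3 + d \left(-5 + d\right)$)
$\frac{22599}{19338} + \frac{9823}{Z{\left(\left(-10\right) \left(-12\right) \right)}} = \frac{22599}{19338} + \frac{9823}{3 + \left(-10\right) \left(-12\right) \left(-5 - -120\right)} = 22599 \cdot \frac{1}{19338} + \frac{9823}{3 + 120 \left(-5 + 120\right)} = \frac{7533}{6446} + \frac{9823}{3 + 120 \cdot 115} = \frac{7533}{6446} + \frac{9823}{3 + 13800} = \frac{7533}{6446} + \frac{9823}{13803} = \frac{167297057}{88974138}$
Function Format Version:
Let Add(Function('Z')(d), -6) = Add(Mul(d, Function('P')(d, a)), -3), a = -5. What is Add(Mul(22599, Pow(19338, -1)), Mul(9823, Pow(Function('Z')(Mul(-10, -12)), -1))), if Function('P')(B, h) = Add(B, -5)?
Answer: Rational(167297057, 88974138) ≈ 1.8803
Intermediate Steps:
Function('P')(B, h) = Add(-5, B)
Function('Z')(d) = Add(3, Mul(d, Add(-5, d))) (Function('Z')(d) = Add(6, Add(Mul(d, Add(-5, d)), -3)) = Add(6, Add(-3, Mul(d, Add(-5, d)))) = Add(3, Mul(d, Add(-5, d))))
Add(Mul(22599, Pow(19338, -1)), Mul(9823, Pow(Function('Z')(Mul(-10, -12)), -1))) = Add(Mul(22599, Pow(19338, -1)), Mul(9823, Pow(Add(3, Mul(Mul(-10, -12), Add(-5, Mul(-10, -12)))), -1))) = Add(Mul(22599, Rational(1, 19338)), Mul(9823, Pow(Add(3, Mul(120, Add(-5, 120))), -1))) = Add(Rational(7533, 6446), Mul(9823, Pow(Add(3, Mul(120, 115)), -1))) = Add(Rational(7533, 6446), Mul(9823, Pow(Add(3, 13800), -1))) = Add(Rational(7533, 6446), Mul(9823, Pow(13803, -1))) = Add(Rational(7533, 6446), Mul(9823, Rational(1, 13803))) = Add(Rational(7533, 6446), Rational(9823, 13803)) = Rational(167297057, 88974138)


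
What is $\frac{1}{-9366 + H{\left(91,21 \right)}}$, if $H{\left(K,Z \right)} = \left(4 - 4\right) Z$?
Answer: $- \frac{1}{9366} \approx -0.00010677$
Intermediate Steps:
$H{\left(K,Z \right)} = 0$ ($H{\left(K,Z \right)} = 0 Z = 0$)
$\frac{1}{-9366 + H{\left(91,21 \right)}} = \frac{1}{-9366 + 0} = \frac{1}{-9366} = - \frac{1}{9366}$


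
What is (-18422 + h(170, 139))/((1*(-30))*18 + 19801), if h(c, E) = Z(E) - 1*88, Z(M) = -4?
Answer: -18514/19261 ≈ -0.96122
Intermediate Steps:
h(c, E) = -92 (h(c, E) = -4 - 1*88 = -4 - 88 = -92)
(-18422 + h(170, 139))/((1*(-30))*18 + 19801) = (-18422 - 92)/((1*(-30))*18 + 19801) = -18514/(-30*18 + 19801) = -18514/(-540 + 19801) = -18514/19261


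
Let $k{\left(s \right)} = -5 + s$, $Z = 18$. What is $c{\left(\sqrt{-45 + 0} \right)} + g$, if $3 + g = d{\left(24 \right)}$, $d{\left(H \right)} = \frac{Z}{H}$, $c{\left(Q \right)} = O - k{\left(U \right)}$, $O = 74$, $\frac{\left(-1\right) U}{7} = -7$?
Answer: $\frac{111}{4} \approx 27.75$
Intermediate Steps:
$U = 49$ ($U = \left(-7\right) \left(-7\right) = 49$)
$c{\left(Q \right)} = 30$ ($c{\left(Q \right)} = 74 - \left(-5 + 49\right) = 74 - 44 = 30$)
$d{\left(H \right)} = \frac{18}{H}$
$g = - \frac{9}{4}$ ($g = -3 + \frac{18}{24} = -3 + 18 \cdot \frac{1}{24} = -3 + \frac{3}{4} = - \frac{9}{4} \approx -2.25$)
$c{\left(\sqrt{-45 + 0} \right)} + g = 30 - \frac{9}{4} = \frac{111}{4}$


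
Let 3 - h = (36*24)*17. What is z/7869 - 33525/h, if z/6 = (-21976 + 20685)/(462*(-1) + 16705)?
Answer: 95220516637/41710675831 ≈ 2.2829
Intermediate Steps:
h = -14685 (h = 3 - 36*24*17 = 3 - 864*17 = 3 - 1*14688 = 3 - 14688 = -14685)
z = -7746/16243 (z = 6*((-21976 + 20685)/(462*(-1) + 16705)) = 6*(-1291/(-462 + 16705)) = 6*(-1291/16243) = -7746/16243 ≈ -0.47688)
z/7869 - 33525/h = -7746/16243/7869 - 33525/(-14685) = -7746/16243*1/7869 - 33525*(-1/14685) = -2582/42605389 + 2235/979 = 95220516637/41710675831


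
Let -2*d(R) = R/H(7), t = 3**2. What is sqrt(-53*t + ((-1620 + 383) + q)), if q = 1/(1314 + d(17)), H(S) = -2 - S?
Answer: 2*I*sqrt(240054832378)/23669 ≈ 41.4*I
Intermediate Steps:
t = 9
d(R) = R/18 (d(R) = -R/(2*(-2 - 1*7)) = -R/(2*(-2 - 7)) = -R/(2*(-9)) = -R*(-1)/(2*9) = -(-1)*R/18 = R/18)
q = 18/23669 (q = 1/(1314 + (1/18)*17) = 1/(1314 + 17/18) = 1/(23669/18) = 18/23669 ≈ 0.00076049)
sqrt(-53*t + ((-1620 + 383) + q)) = sqrt(-53*9 + ((-1620 + 383) + 18/23669)) = sqrt(-477 + (-1237 + 18/23669)) = sqrt(-477 - 29278535/23669) = sqrt(-40568648/23669) = 2*I*sqrt(240054832378)/23669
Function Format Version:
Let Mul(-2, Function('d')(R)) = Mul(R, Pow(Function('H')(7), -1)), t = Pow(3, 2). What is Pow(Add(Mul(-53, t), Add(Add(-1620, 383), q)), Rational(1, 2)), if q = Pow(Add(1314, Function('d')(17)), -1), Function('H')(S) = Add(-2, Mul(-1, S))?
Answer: Mul(Rational(2, 23669), I, Pow(240054832378, Rational(1, 2))) ≈ Mul(41.400, I)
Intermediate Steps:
t = 9
Function('d')(R) = Mul(Rational(1, 18), R) (Function('d')(R) = Mul(Rational(-1, 2), Mul(R, Pow(Add(-2, Mul(-1, 7)), -1))) = Mul(Rational(-1, 2), Mul(R, Pow(Add(-2, -7), -1))) = Mul(Rational(-1, 2), Mul(R, Pow(-9, -1))) = Mul(Rational(-1, 2), Mul(R, Rational(-1, 9))) = Mul(Rational(-1, 2), Mul(Rational(-1, 9), R)) = Mul(Rational(1, 18), R))
q = Rational(18, 23669) (q = Pow(Add(1314, Mul(Rational(1, 18), 17)), -1) = Pow(Add(1314, Rational(17, 18)), -1) = Pow(Rational(23669, 18), -1) = Rational(18, 23669) ≈ 0.00076049)
Pow(Add(Mul(-53, t), Add(Add(-1620, 383), q)), Rational(1, 2)) = Pow(Add(Mul(-53, 9), Add(Add(-1620, 383), Rational(18, 23669))), Rational(1, 2)) = Pow(Add(-477, Add(-1237, Rational(18, 23669))), Rational(1, 2)) = Pow(Add(-477, Rational(-29278535, 23669)), Rational(1, 2)) = Pow(Rational(-40568648, 23669), Rational(1, 2)) = Mul(Rational(2, 23669), I, Pow(240054832378, Rational(1, 2)))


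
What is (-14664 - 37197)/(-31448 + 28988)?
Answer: 17287/820 ≈ 21.082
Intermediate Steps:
(-14664 - 37197)/(-31448 + 28988) = -51861/(-2460) = -51861*(-1/2460) = 17287/820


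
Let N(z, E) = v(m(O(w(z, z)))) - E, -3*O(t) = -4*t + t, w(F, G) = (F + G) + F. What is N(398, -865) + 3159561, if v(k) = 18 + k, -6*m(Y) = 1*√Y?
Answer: 3160444 - √1194/6 ≈ 3.1604e+6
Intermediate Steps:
w(F, G) = G + 2*F
O(t) = t (O(t) = -(-4*t + t)/3 = -(-1)*t = t)
m(Y) = -√Y/6
N(z, E) = 18 - E - √3*√z/6 (N(z, E) = (18 - √(z + 2*z)/6) - E = (18 - √3*√z/6) - E = 18 - E - √3*√z/6)
N(398, -865) + 3159561 = (18 - 1*(-865) - √3*√398/6) + 3159561 = (18 + 865 - √1194/6) + 3159561 = (883 - √1194/6) + 3159561 = 3160444 - √1194/6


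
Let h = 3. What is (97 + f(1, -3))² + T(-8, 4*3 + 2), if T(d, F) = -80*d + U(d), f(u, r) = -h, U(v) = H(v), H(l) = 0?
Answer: 9476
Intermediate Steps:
U(v) = 0
f(u, r) = -3 (f(u, r) = -1*3 = -3)
T(d, F) = -80*d (T(d, F) = -80*d + 0 = -80*d)
(97 + f(1, -3))² + T(-8, 4*3 + 2) = (97 - 3)² - 80*(-8) = 94² + 640 = 8836 + 640 = 9476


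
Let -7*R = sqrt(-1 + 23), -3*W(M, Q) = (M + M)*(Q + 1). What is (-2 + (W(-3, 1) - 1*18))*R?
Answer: 16*sqrt(22)/7 ≈ 10.721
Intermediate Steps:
W(M, Q) = -2*M*(1 + Q)/3 (W(M, Q) = -(M + M)*(Q + 1)/3 = -2*M*(1 + Q)/3)
R = -sqrt(22)/7 (R = -sqrt(-1 + 23)/7 = -sqrt(22)/7 ≈ -0.67006)
(-2 + (W(-3, 1) - 1*18))*R = (-2 + (-2/3*(-3)*(1 + 1) - 1*18))*(-sqrt(22)/7) = (-2 + (-2/3*(-3)*2 - 18))*(-sqrt(22)/7) = (-2 + (4 - 18))*(-sqrt(22)/7) = (-2 - 14)*(-sqrt(22)/7) = -(-16)*sqrt(22)/7 = 16*sqrt(22)/7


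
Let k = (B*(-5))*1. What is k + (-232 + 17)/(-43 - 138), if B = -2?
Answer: 2025/181 ≈ 11.188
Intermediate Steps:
k = 10 (k = -2*(-5)*1 = 10*1 = 10)
k + (-232 + 17)/(-43 - 138) = 10 + (-232 + 17)/(-43 - 138) = 10 - 215/(-181) = 10 - 215*(-1/181) = 10 + 215/181 = 2025/181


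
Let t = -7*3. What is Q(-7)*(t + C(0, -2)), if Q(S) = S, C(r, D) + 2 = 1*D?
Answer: 175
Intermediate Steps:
C(r, D) = -2 + D (C(r, D) = -2 + 1*D = -2 + D)
t = -21
Q(-7)*(t + C(0, -2)) = -7*(-21 + (-2 - 2)) = -7*(-21 - 4) = -7*(-25) = 175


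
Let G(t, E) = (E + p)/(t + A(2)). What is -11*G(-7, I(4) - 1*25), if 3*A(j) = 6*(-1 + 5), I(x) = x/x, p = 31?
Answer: -77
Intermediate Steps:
I(x) = 1
A(j) = 8 (A(j) = (6*(-1 + 5))/3 = (6*4)/3 = (⅓)*24 = 8)
G(t, E) = (31 + E)/(8 + t) (G(t, E) = (E + 31)/(t + 8) = (31 + E)/(8 + t))
-11*G(-7, I(4) - 1*25) = -11*(31 + (1 - 1*25))/(8 - 7) = -11*(31 + (1 - 25))/1 = -11*(31 - 24) = -11*7 = -77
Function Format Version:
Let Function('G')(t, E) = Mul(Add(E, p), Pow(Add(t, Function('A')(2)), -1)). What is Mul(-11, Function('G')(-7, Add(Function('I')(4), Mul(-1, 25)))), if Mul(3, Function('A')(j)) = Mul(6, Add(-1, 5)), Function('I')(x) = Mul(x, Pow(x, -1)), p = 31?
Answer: -77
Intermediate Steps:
Function('I')(x) = 1
Function('A')(j) = 8 (Function('A')(j) = Mul(Rational(1, 3), Mul(6, Add(-1, 5))) = Mul(Rational(1, 3), Mul(6, 4)) = Mul(Rational(1, 3), 24) = 8)
Function('G')(t, E) = Mul(Pow(Add(8, t), -1), Add(31, E)) (Function('G')(t, E) = Mul(Add(E, 31), Pow(Add(t, 8), -1)) = Mul(Add(31, E), Pow(Add(8, t), -1)) = Mul(Pow(Add(8, t), -1), Add(31, E)))
Mul(-11, Function('G')(-7, Add(Function('I')(4), Mul(-1, 25)))) = Mul(-11, Mul(Pow(Add(8, -7), -1), Add(31, Add(1, Mul(-1, 25))))) = Mul(-11, Mul(Pow(1, -1), Add(31, Add(1, -25)))) = Mul(-11, Mul(1, Add(31, -24))) = Mul(-11, Mul(1, 7)) = Mul(-11, 7) = -77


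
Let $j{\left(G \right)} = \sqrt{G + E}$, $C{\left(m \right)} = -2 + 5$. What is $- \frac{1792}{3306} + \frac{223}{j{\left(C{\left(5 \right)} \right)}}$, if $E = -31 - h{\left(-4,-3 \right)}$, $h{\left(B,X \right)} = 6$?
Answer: $- \frac{896}{1653} - \frac{223 i \sqrt{34}}{34} \approx -0.54204 - 38.244 i$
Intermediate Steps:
$C{\left(m \right)} = 3$
$E = -37$ ($E = -31 - 6 = -37$)
$j{\left(G \right)} = \sqrt{-37 + G}$ ($j{\left(G \right)} = \sqrt{G - 37} = \sqrt{-37 + G}$)
$- \frac{1792}{3306} + \frac{223}{j{\left(C{\left(5 \right)} \right)}} = - \frac{1792}{3306} + \frac{223}{\sqrt{-37 + 3}} = \left(-1792\right) \frac{1}{3306} + \frac{223}{\sqrt{-34}} = - \frac{896}{1653} + \frac{223}{i \sqrt{34}} = - \frac{896}{1653} + 223 \left(- \frac{i \sqrt{34}}{34}\right) = - \frac{896}{1653} - \frac{223 i \sqrt{34}}{34}$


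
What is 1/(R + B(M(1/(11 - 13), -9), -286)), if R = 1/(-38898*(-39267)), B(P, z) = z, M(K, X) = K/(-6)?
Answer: -1527407766/436838621075 ≈ -0.0034965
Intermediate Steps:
M(K, X) = -K/6 (M(K, X) = K*(-⅙) = -K/6)
R = 1/1527407766 (R = -1/38898*(-1/39267) = 1/1527407766 ≈ 6.5470e-10)
1/(R + B(M(1/(11 - 13), -9), -286)) = 1/(1/1527407766 - 286) = 1/(-436838621075/1527407766) = -1527407766/436838621075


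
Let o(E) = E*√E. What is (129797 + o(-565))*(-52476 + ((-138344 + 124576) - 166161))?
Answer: -30165471785 + 131308825*I*√565 ≈ -3.0165e+10 + 3.1212e+9*I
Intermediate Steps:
o(E) = E^(3/2)
(129797 + o(-565))*(-52476 + ((-138344 + 124576) - 166161)) = (129797 + (-565)^(3/2))*(-52476 + ((-138344 + 124576) - 166161)) = (129797 - 565*I*√565)*(-52476 + (-13768 - 166161)) = (129797 - 565*I*√565)*(-52476 - 179929) = (129797 - 565*I*√565)*(-232405) = -30165471785 + 131308825*I*√565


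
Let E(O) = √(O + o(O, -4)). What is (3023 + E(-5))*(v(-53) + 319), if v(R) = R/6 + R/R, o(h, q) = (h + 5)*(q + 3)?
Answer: 5643941/6 + 1867*I*√5/6 ≈ 9.4066e+5 + 695.79*I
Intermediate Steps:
o(h, q) = (3 + q)*(5 + h) (o(h, q) = (5 + h)*(3 + q) = (3 + q)*(5 + h))
E(O) = I*√5 (E(O) = √(O + (15 + 3*O + 5*(-4) + O*(-4))) = √(O + (15 + 3*O - 20 - 4*O)) = √(O + (-5 - O)) = √(-5) = I*√5)
v(R) = 1 + R/6 (v(R) = R*(⅙) + 1 = R/6 + 1 = 1 + R/6)
(3023 + E(-5))*(v(-53) + 319) = (3023 + I*√5)*((1 + (⅙)*(-53)) + 319) = (3023 + I*√5)*((1 - 53/6) + 319) = (3023 + I*√5)*(-47/6 + 319) = (3023 + I*√5)*(1867/6) = 5643941/6 + 1867*I*√5/6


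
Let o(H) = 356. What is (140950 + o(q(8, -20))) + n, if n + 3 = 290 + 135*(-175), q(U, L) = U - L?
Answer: 117968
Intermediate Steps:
n = -23338 (n = -3 + (290 + 135*(-175)) = -3 + (290 - 23625) = -3 - 23335 = -23338)
(140950 + o(q(8, -20))) + n = (140950 + 356) - 23338 = 141306 - 23338 = 117968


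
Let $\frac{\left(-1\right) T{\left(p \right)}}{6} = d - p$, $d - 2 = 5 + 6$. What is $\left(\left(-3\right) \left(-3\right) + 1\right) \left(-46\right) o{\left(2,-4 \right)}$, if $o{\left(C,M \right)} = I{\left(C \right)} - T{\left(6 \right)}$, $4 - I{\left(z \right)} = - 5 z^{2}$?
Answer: $-30360$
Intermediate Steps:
$d = 13$ ($d = 2 + \left(5 + 6\right) = 2 + 11 = 13$)
$I{\left(z \right)} = 4 + 5 z^{2}$ ($I{\left(z \right)} = 4 - - 5 z^{2} = 4 + 5 z^{2}$)
$T{\left(p \right)} = -78 + 6 p$ ($T{\left(p \right)} = - 6 \left(13 - p\right) = -78 + 6 p$)
$o{\left(C,M \right)} = 46 + 5 C^{2}$ ($o{\left(C,M \right)} = \left(4 + 5 C^{2}\right) - \left(-78 + 6 \cdot 6\right) = \left(4 + 5 C^{2}\right) - \left(-78 + 36\right) = \left(4 + 5 C^{2}\right) - -42 = \left(4 + 5 C^{2}\right) + 42 = 46 + 5 C^{2}$)
$\left(\left(-3\right) \left(-3\right) + 1\right) \left(-46\right) o{\left(2,-4 \right)} = \left(\left(-3\right) \left(-3\right) + 1\right) \left(-46\right) \left(46 + 5 \cdot 2^{2}\right) = \left(9 + 1\right) \left(-46\right) \left(46 + 5 \cdot 4\right) = 10 \left(-46\right) \left(46 + 20\right) = \left(-460\right) 66 = -30360$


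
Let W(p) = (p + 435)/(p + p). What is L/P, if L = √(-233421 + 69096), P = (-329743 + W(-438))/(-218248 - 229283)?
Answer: 43559684*I*√6573/6418997 ≈ 550.17*I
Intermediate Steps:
W(p) = (435 + p)/(2*p) (W(p) = (435 + p)/((2*p)) = (435 + p)*(1/(2*p)) = (435 + p)/(2*p))
P = 32094985/43559684 (P = (-329743 + (½)*(435 - 438)/(-438))/(-218248 - 229283) = (-329743 + (½)*(-1/438)*(-3))/(-447531) = (-329743 + 1/292)*(-1/447531) = -96284955/292*(-1/447531) = 32094985/43559684 ≈ 0.73680)
L = 5*I*√6573 (L = √(-164325) = 5*I*√6573 ≈ 405.37*I)
L/P = (5*I*√6573)/(32094985/43559684) = (5*I*√6573)*(43559684/32094985) = 43559684*I*√6573/6418997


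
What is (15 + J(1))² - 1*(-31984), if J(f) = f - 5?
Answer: 32105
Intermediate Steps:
J(f) = -5 + f
(15 + J(1))² - 1*(-31984) = (15 + (-5 + 1))² - 1*(-31984) = (15 - 4)² + 31984 = 11² + 31984 = 121 + 31984 = 32105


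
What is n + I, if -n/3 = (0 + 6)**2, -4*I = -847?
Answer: 415/4 ≈ 103.75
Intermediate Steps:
I = 847/4 (I = -1/4*(-847) = 847/4 ≈ 211.75)
n = -108 (n = -3*(0 + 6)**2 = -3*6**2 = -3*36 = -108)
n + I = -108 + 847/4 = 415/4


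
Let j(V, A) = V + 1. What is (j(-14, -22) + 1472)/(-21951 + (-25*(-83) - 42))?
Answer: -1459/19918 ≈ -0.073250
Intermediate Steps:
j(V, A) = 1 + V
(j(-14, -22) + 1472)/(-21951 + (-25*(-83) - 42)) = ((1 - 14) + 1472)/(-21951 + (-25*(-83) - 42)) = (-13 + 1472)/(-21951 + (2075 - 42)) = 1459/(-21951 + 2033) = 1459/(-19918) = 1459*(-1/19918) = -1459/19918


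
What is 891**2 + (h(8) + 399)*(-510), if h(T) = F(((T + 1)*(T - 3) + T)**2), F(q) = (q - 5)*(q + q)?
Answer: -8033374329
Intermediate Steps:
F(q) = 2*q*(-5 + q) (F(q) = (-5 + q)*(2*q) = 2*q*(-5 + q))
h(T) = 2*(T + (1 + T)*(-3 + T))**2*(-5 + (T + (1 + T)*(-3 + T))**2) (h(T) = 2*((T + 1)*(T - 3) + T)**2*(-5 + ((T + 1)*(T - 3) + T)**2) = 2*((1 + T)*(-3 + T) + T)**2*(-5 + ((1 + T)*(-3 + T) + T)**2) = 2*(T + (1 + T)*(-3 + T))**2*(-5 + (T + (1 + T)*(-3 + T))**2))
891**2 + (h(8) + 399)*(-510) = 891**2 + (2*(3 + 8 - 1*8**2)**2*(-5 + (3 + 8 - 1*8**2)**2) + 399)*(-510) = 793881 + (2*(3 + 8 - 1*64)**2*(-5 + (3 + 8 - 1*64)**2) + 399)*(-510) = 793881 + (2*(3 + 8 - 64)**2*(-5 + (3 + 8 - 64)**2) + 399)*(-510) = 793881 + (2*(-53)**2*(-5 + (-53)**2) + 399)*(-510) = 793881 + (2*2809*(-5 + 2809) + 399)*(-510) = 793881 + (2*2809*2804 + 399)*(-510) = 793881 + (15752872 + 399)*(-510) = 793881 + 15753271*(-510) = 793881 - 8034168210 = -8033374329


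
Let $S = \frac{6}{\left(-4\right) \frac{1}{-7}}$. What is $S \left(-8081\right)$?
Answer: $- \frac{169701}{2} \approx -84851.0$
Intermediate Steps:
$S = \frac{21}{2}$ ($S = \frac{6}{\left(-4\right) \left(- \frac{1}{7}\right)} = \frac{6}{\frac{4}{7}} = 6 \cdot \frac{7}{4} = \frac{21}{2} \approx 10.5$)
$S \left(-8081\right) = \frac{21}{2} \left(-8081\right) = - \frac{169701}{2}$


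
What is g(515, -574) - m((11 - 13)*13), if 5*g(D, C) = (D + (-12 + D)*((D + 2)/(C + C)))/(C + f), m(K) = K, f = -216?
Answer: 117568431/4534600 ≈ 25.927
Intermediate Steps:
g(D, C) = (D + (-12 + D)*(2 + D)/(2*C))/(5*(-216 + C)) (g(D, C) = ((D + (-12 + D)*((D + 2)/(C + C)))/(C - 216))/5 = ((D + (-12 + D)*((2 + D)/((2*C))))/(-216 + C))/5 = ((D + (-12 + D)*((2 + D)*(1/(2*C))))/(-216 + C))/5 = ((D + (-12 + D)*((2 + D)/(2*C)))/(-216 + C))/5 = ((D + (-12 + D)*(2 + D)/(2*C))/(-216 + C))/5 = (D + (-12 + D)*(2 + D)/(2*C))/(5*(-216 + C)))
g(515, -574) - m((11 - 13)*13) = (⅒)*(-24 + 515² - 10*515 + 2*(-574)*515)/(-574*(-216 - 574)) - (11 - 13)*13 = (⅒)*(-1/574)*(-24 + 265225 - 5150 - 591220)/(-790) - (-2)*13 = (⅒)*(-1/574)*(-1/790)*(-331169) - 1*(-26) = -331169/4534600 + 26 = 117568431/4534600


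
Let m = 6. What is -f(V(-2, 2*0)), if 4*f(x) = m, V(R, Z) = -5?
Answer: -3/2 ≈ -1.5000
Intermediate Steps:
f(x) = 3/2 (f(x) = (¼)*6 = 3/2)
-f(V(-2, 2*0)) = -1*3/2 = -3/2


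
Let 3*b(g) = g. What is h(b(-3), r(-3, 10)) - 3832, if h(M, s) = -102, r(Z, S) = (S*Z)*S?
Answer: -3934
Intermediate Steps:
r(Z, S) = Z*S**2
b(g) = g/3
h(b(-3), r(-3, 10)) - 3832 = -102 - 3832 = -3934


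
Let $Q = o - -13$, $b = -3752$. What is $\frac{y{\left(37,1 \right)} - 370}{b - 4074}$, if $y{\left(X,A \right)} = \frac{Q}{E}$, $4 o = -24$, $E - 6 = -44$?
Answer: $\frac{14067}{297388} \approx 0.047302$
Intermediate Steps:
$E = -38$ ($E = 6 - 44 = -38$)
$o = -6$ ($o = \frac{1}{4} \left(-24\right) = -6$)
$Q = 7$ ($Q = -6 - -13 = -6 + 13 = 7$)
$y{\left(X,A \right)} = - \frac{7}{38}$ ($y{\left(X,A \right)} = \frac{7}{-38} = 7 \left(- \frac{1}{38}\right) = - \frac{7}{38}$)
$\frac{y{\left(37,1 \right)} - 370}{b - 4074} = \frac{- \frac{7}{38} - 370}{-3752 - 4074} = - \frac{14067}{38 \left(-7826\right)} = \left(- \frac{14067}{38}\right) \left(- \frac{1}{7826}\right) = \frac{14067}{297388}$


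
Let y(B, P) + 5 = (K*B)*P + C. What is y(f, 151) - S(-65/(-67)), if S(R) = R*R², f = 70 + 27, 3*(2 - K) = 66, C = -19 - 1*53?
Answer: -88128946596/300763 ≈ -2.9302e+5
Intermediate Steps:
C = -72 (C = -19 - 53 = -72)
K = -20 (K = 2 - ⅓*66 = 2 - 22 = -20)
f = 97
S(R) = R³
y(B, P) = -77 - 20*B*P (y(B, P) = -5 + ((-20*B)*P - 72) = -5 + (-20*B*P - 72) = -5 + (-72 - 20*B*P) = -77 - 20*B*P)
y(f, 151) - S(-65/(-67)) = (-77 - 20*97*151) - (-65/(-67))³ = (-77 - 292940) - (-65*(-1/67))³ = -293017 - (65/67)³ = -293017 - 1*274625/300763 = -293017 - 274625/300763 = -88128946596/300763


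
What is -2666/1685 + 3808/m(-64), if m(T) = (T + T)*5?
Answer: -50767/6740 ≈ -7.5322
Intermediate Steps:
m(T) = 10*T (m(T) = (2*T)*5 = 10*T)
-2666/1685 + 3808/m(-64) = -2666/1685 + 3808/((10*(-64))) = -2666*1/1685 + 3808/(-640) = -2666/1685 + 3808*(-1/640) = -2666/1685 - 119/20 = -50767/6740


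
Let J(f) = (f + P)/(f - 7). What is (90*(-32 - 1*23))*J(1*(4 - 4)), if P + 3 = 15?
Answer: 59400/7 ≈ 8485.7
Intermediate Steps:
P = 12 (P = -3 + 15 = 12)
J(f) = (12 + f)/(-7 + f) (J(f) = (f + 12)/(f - 7) = (12 + f)/(-7 + f))
(90*(-32 - 1*23))*J(1*(4 - 4)) = (90*(-32 - 1*23))*((12 + 1*(4 - 4))/(-7 + 1*(4 - 4))) = (90*(-32 - 23))*((12 + 1*0)/(-7 + 1*0)) = (90*(-55))*((12 + 0)/(-7 + 0)) = -4950*12/(-7) = -(-4950)*12/7 = -4950*(-12/7) = 59400/7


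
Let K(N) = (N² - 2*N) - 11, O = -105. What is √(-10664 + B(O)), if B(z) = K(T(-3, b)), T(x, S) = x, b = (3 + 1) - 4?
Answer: 2*I*√2665 ≈ 103.25*I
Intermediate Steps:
b = 0 (b = 4 - 4 = 0)
K(N) = -11 + N² - 2*N
B(z) = 4 (B(z) = -11 + (-3)² - 2*(-3) = -11 + 9 + 6 = 4)
√(-10664 + B(O)) = √(-10664 + 4) = √(-10660) = 2*I*√2665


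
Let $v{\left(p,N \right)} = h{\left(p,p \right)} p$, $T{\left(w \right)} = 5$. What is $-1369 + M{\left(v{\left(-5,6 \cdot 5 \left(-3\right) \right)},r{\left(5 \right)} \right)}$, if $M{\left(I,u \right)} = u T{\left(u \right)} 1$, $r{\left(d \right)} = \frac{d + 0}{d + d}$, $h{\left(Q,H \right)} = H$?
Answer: $- \frac{2733}{2} \approx -1366.5$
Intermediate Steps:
$r{\left(d \right)} = \frac{1}{2}$ ($r{\left(d \right)} = \frac{d}{2 d} = d \frac{1}{2 d} = \frac{1}{2}$)
$v{\left(p,N \right)} = p^{2}$ ($v{\left(p,N \right)} = p p = p^{2}$)
$M{\left(I,u \right)} = 5 u$ ($M{\left(I,u \right)} = u 5 \cdot 1 = 5 u 1 = 5 u$)
$-1369 + M{\left(v{\left(-5,6 \cdot 5 \left(-3\right) \right)},r{\left(5 \right)} \right)} = -1369 + 5 \cdot \frac{1}{2} = -1369 + \frac{5}{2} = - \frac{2733}{2}$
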